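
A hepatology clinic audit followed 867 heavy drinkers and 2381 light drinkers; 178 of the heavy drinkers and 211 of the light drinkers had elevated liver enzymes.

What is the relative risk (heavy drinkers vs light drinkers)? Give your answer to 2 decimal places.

risk, heavy drinkers = 178/867 = 0.2053
risk, light drinkers = 211/2381 = 0.0886
RR = 0.2053 / 0.0886 = 2.32

RR: 2.32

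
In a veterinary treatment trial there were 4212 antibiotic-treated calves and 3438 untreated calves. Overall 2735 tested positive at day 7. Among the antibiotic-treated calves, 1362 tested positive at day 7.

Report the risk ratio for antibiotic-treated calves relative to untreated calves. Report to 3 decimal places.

antibiotic-treated calves without the outcome: 4212 − 1362 = 2850
untreated calves with the outcome: 2735 − 1362 = 1373
untreated calves without the outcome: 3438 − 1373 = 2065
risk, antibiotic-treated calves = 1362/4212 = 0.3234
risk, untreated calves = 1373/3438 = 0.3994
RR = 0.3234 / 0.3994 = 0.810

RR: 0.810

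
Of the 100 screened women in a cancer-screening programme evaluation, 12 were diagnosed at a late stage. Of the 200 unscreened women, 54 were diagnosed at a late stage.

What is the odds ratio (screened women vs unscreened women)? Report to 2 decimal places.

OR = (12 × 146) / (88 × 54) = 1752/4752 ≈ 0.37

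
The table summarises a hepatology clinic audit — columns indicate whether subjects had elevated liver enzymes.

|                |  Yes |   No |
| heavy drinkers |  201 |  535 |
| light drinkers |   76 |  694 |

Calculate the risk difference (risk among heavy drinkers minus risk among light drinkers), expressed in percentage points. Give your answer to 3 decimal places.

risk, heavy drinkers = 201/736 = 0.2731
risk, light drinkers = 76/770 = 0.0987
risk difference = 0.2731 − 0.0987 = 0.1744 → 17.440 percentage points

17.440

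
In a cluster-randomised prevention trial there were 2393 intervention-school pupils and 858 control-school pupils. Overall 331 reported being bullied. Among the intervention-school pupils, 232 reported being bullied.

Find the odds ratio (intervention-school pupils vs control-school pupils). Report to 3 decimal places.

intervention-school pupils without the outcome: 2393 − 232 = 2161
control-school pupils with the outcome: 331 − 232 = 99
control-school pupils without the outcome: 858 − 99 = 759
OR = (232 × 759) / (2161 × 99) = 176088/213939 ≈ 0.823

OR: 0.823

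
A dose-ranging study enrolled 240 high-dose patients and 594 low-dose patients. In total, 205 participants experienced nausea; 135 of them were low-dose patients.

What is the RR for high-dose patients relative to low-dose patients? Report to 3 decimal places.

high-dose patients with the outcome: 205 − 135 = 70
high-dose patients without the outcome: 240 − 70 = 170
low-dose patients without the outcome: 594 − 135 = 459
risk, high-dose patients = 70/240 = 0.2917
risk, low-dose patients = 135/594 = 0.2273
RR = 0.2917 / 0.2273 = 1.283

1.283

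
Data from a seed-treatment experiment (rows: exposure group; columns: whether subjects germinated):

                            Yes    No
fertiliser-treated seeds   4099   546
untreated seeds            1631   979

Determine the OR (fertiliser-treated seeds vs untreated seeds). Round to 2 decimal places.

4.51

odds, fertiliser-treated seeds = 4099/546 = 7.5073
odds, untreated seeds = 1631/979 = 1.6660
OR = 7.5073 / 1.6660 = 4.51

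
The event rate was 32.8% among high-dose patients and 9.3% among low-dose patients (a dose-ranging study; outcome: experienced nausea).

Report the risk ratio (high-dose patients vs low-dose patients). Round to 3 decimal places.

RR = 0.3280 / 0.0930 = 3.527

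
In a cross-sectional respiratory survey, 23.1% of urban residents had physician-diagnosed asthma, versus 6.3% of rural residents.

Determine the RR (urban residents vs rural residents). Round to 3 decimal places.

RR = 0.2310 / 0.0630 = 3.667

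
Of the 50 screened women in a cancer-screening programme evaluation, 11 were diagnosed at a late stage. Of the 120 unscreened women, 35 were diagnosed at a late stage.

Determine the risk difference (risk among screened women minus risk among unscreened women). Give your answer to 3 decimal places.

RD: -0.072

risk, screened women = 11/50 = 0.2200
risk, unscreened women = 35/120 = 0.2917
risk difference = 0.2200 − 0.2917 = -0.072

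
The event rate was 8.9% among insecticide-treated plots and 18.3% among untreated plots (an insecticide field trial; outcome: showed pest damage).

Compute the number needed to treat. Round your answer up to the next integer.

absolute risk difference = 0.094000
1 / 0.094000 = 10.638 → round up → 11

11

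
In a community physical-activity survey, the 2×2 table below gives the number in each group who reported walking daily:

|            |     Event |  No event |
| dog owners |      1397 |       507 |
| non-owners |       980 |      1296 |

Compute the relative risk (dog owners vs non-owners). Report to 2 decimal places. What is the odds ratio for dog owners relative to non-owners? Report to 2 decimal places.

risk, dog owners = 1397/1904 = 0.7337
risk, non-owners = 980/2276 = 0.4306
RR = 0.7337 / 0.4306 = 1.70
OR = (1397 × 1296) / (507 × 980) = 1810512/496860 ≈ 3.64

RR = 1.70; OR = 3.64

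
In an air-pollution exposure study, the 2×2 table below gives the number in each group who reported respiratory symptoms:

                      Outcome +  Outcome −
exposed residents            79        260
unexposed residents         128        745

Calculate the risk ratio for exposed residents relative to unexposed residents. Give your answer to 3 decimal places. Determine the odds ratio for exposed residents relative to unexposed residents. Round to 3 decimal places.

RR = 1.589; OR = 1.768

risk, exposed residents = 79/339 = 0.2330
risk, unexposed residents = 128/873 = 0.1466
RR = 0.2330 / 0.1466 = 1.589
odds, exposed residents = 79/260 = 0.3038
odds, unexposed residents = 128/745 = 0.1718
OR = 0.3038 / 0.1718 = 1.768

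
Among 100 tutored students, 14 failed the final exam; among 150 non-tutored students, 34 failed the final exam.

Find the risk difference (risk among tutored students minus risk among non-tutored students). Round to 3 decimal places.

risk, tutored students = 14/100 = 0.1400
risk, non-tutored students = 34/150 = 0.2267
risk difference = 0.1400 − 0.2267 = -0.087

-0.087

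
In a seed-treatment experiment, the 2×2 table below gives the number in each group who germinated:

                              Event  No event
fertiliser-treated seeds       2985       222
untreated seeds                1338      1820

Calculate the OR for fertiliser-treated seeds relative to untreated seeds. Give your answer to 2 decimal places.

OR = (2985 × 1820) / (222 × 1338) = 5432700/297036 ≈ 18.29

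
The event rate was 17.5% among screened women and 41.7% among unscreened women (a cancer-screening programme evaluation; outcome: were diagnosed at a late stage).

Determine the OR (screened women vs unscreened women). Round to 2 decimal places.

odds, screened women = 0.1750/0.8250 = 0.2121
odds, unscreened women = 0.4170/0.5830 = 0.7153
OR = 0.2121 / 0.7153 = 0.30

0.30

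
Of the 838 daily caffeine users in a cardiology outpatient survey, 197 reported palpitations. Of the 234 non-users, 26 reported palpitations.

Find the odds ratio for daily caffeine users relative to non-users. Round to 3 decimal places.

OR = (197 × 208) / (641 × 26) = 40976/16666 ≈ 2.459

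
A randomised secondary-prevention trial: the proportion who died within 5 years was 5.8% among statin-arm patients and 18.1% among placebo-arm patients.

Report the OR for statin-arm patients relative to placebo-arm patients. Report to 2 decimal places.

OR = 0.28

odds, statin-arm patients = 0.0580/0.9420 = 0.0616
odds, placebo-arm patients = 0.1810/0.8190 = 0.2210
OR = 0.0616 / 0.2210 = 0.28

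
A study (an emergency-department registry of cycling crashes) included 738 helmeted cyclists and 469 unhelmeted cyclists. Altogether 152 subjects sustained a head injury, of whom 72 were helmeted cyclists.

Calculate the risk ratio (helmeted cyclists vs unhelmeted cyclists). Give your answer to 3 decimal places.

helmeted cyclists without the outcome: 738 − 72 = 666
unhelmeted cyclists with the outcome: 152 − 72 = 80
unhelmeted cyclists without the outcome: 469 − 80 = 389
risk, helmeted cyclists = 72/738 = 0.0976
risk, unhelmeted cyclists = 80/469 = 0.1706
RR = 0.0976 / 0.1706 = 0.572

0.572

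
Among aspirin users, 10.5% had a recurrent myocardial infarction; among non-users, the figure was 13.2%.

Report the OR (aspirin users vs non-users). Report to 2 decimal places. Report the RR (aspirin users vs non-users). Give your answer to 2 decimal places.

odds, aspirin users = 0.1050/0.8950 = 0.1173
odds, non-users = 0.1320/0.8680 = 0.1521
OR = 0.1173 / 0.1521 = 0.77
RR = 0.1050 / 0.1320 = 0.80

OR = 0.77; RR = 0.80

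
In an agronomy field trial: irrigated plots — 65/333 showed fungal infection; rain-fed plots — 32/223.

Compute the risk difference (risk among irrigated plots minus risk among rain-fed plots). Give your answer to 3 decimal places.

RD ≈ 0.052

risk, irrigated plots = 65/333 = 0.1952
risk, rain-fed plots = 32/223 = 0.1435
risk difference = 0.1952 − 0.1435 = 0.052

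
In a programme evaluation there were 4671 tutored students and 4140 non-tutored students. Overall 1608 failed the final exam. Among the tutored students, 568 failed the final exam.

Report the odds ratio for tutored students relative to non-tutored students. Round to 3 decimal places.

tutored students without the outcome: 4671 − 568 = 4103
non-tutored students with the outcome: 1608 − 568 = 1040
non-tutored students without the outcome: 4140 − 1040 = 3100
OR = (568 × 3100) / (4103 × 1040) = 1760800/4267120 ≈ 0.413

OR = 0.413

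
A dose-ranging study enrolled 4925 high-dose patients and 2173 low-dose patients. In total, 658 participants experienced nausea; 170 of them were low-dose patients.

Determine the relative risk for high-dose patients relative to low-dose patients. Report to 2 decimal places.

high-dose patients with the outcome: 658 − 170 = 488
high-dose patients without the outcome: 4925 − 488 = 4437
low-dose patients without the outcome: 2173 − 170 = 2003
risk, high-dose patients = 488/4925 = 0.0991
risk, low-dose patients = 170/2173 = 0.0782
RR = 0.0991 / 0.0782 = 1.27

1.27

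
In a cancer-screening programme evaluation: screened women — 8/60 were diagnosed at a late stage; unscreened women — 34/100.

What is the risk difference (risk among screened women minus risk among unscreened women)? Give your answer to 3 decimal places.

risk, screened women = 8/60 = 0.1333
risk, unscreened women = 34/100 = 0.3400
risk difference = 0.1333 − 0.3400 = -0.207

RD ≈ -0.207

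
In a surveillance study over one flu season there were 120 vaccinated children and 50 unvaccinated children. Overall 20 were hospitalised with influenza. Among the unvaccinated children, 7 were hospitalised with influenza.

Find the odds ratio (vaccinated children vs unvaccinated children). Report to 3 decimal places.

OR: 0.746

vaccinated children with the outcome: 20 − 7 = 13
vaccinated children without the outcome: 120 − 13 = 107
unvaccinated children without the outcome: 50 − 7 = 43
OR = (13 × 43) / (107 × 7) = 559/749 ≈ 0.746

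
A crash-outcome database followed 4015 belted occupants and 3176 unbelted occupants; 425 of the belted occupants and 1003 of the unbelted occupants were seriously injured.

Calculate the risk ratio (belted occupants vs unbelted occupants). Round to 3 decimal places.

risk, belted occupants = 425/4015 = 0.1059
risk, unbelted occupants = 1003/3176 = 0.3158
RR = 0.1059 / 0.3158 = 0.335

0.335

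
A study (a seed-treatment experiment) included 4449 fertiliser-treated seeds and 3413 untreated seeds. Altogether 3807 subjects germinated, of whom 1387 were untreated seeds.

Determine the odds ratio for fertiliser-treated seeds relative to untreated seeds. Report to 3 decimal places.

1.742

fertiliser-treated seeds with the outcome: 3807 − 1387 = 2420
fertiliser-treated seeds without the outcome: 4449 − 2420 = 2029
untreated seeds without the outcome: 3413 − 1387 = 2026
OR = (2420 × 2026) / (2029 × 1387) = 4902920/2814223 ≈ 1.742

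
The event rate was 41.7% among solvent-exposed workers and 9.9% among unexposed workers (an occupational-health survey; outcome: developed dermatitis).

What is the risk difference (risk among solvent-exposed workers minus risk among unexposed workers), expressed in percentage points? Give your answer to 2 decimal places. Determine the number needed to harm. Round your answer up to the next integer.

RD = 31.80; NNH = 4

risk difference = 0.4170 − 0.0990 = 0.3180 → 31.80 percentage points
absolute risk difference = 0.318000
1 / 0.318000 = 3.145 → round up → 4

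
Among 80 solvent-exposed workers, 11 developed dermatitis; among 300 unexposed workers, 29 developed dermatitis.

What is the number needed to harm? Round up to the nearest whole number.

NNH: 25

risk, solvent-exposed workers = 11/80 = 0.137500
risk, unexposed workers = 29/300 = 0.096667
absolute risk difference = 0.040833
1 / 0.040833 = 24.490 → round up → 25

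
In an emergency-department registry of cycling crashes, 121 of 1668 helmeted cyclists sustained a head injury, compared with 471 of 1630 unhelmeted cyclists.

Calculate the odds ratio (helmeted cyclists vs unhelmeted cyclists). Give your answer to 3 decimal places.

OR = (121 × 1159) / (1547 × 471) = 140239/728637 ≈ 0.192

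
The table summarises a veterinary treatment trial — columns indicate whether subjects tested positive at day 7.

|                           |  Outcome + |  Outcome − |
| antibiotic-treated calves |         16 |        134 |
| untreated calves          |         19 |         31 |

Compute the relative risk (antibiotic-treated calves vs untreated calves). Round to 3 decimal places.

risk, antibiotic-treated calves = 16/150 = 0.1067
risk, untreated calves = 19/50 = 0.3800
RR = 0.1067 / 0.3800 = 0.281

RR ≈ 0.281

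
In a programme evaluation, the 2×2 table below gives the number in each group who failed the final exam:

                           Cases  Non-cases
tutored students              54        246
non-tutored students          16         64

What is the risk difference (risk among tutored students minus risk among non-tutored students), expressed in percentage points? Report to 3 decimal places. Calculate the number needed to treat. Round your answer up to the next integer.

RD = -2.000; NNT = 50

risk, tutored students = 54/300 = 0.1800
risk, non-tutored students = 16/80 = 0.2000
risk difference = 0.1800 − 0.2000 = -0.0200 → -2.000 percentage points
absolute risk difference = 0.020000
1 / 0.020000 = 50.000 → round up → 50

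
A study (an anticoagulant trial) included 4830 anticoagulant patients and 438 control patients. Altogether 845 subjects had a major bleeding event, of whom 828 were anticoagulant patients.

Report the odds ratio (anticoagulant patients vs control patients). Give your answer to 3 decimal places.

anticoagulant patients without the outcome: 4830 − 828 = 4002
control patients with the outcome: 845 − 828 = 17
control patients without the outcome: 438 − 17 = 421
odds, anticoagulant patients = 828/4002 = 0.20690
odds, control patients = 17/421 = 0.04038
OR = 0.20690 / 0.04038 = 5.124

OR: 5.124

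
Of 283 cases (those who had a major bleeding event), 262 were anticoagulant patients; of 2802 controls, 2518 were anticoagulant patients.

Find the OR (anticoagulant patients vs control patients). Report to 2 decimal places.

OR ≈ 1.41

odds, anticoagulant patients = 262/2518 = 0.1041
odds, control patients = 21/284 = 0.0739
OR = 0.1041 / 0.0739 = 1.41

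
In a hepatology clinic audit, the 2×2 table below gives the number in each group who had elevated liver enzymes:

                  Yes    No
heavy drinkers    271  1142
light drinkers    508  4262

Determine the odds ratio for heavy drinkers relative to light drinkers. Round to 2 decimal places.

OR: 1.99

odds, heavy drinkers = 271/1142 = 0.2373
odds, light drinkers = 508/4262 = 0.1192
OR = 0.2373 / 0.1192 = 1.99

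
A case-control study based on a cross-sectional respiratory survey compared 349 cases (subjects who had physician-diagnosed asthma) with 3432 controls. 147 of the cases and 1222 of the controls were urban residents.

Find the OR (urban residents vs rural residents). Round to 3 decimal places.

OR = (147 × 2210) / (1222 × 202) = 324870/246844 ≈ 1.316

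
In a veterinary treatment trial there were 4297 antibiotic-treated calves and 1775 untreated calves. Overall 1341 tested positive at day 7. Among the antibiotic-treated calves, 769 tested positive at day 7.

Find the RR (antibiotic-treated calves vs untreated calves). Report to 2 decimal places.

0.56

antibiotic-treated calves without the outcome: 4297 − 769 = 3528
untreated calves with the outcome: 1341 − 769 = 572
untreated calves without the outcome: 1775 − 572 = 1203
risk, antibiotic-treated calves = 769/4297 = 0.1790
risk, untreated calves = 572/1775 = 0.3223
RR = 0.1790 / 0.3223 = 0.56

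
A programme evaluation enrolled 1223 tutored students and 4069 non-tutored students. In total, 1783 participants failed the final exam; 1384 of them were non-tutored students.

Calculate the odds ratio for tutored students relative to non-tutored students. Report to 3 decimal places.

OR ≈ 0.939

tutored students with the outcome: 1783 − 1384 = 399
tutored students without the outcome: 1223 − 399 = 824
non-tutored students without the outcome: 4069 − 1384 = 2685
OR = (399 × 2685) / (824 × 1384) = 1071315/1140416 ≈ 0.939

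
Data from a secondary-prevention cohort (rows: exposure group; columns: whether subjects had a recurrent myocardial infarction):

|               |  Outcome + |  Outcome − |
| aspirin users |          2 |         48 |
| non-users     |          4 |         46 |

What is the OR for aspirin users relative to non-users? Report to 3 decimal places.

OR = (2 × 46) / (48 × 4) = 92/192 ≈ 0.479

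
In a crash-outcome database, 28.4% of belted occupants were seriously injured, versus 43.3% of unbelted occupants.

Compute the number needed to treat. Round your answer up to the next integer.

7

absolute risk difference = 0.149000
1 / 0.149000 = 6.711 → round up → 7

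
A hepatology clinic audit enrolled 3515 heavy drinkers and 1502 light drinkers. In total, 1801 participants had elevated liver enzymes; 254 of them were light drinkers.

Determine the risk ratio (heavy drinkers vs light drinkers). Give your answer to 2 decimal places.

2.60

heavy drinkers with the outcome: 1801 − 254 = 1547
heavy drinkers without the outcome: 3515 − 1547 = 1968
light drinkers without the outcome: 1502 − 254 = 1248
risk, heavy drinkers = 1547/3515 = 0.4401
risk, light drinkers = 254/1502 = 0.1691
RR = 0.4401 / 0.1691 = 2.60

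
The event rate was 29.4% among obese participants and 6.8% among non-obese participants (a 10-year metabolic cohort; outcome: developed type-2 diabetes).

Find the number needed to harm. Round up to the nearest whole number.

5

absolute risk difference = 0.226000
1 / 0.226000 = 4.425 → round up → 5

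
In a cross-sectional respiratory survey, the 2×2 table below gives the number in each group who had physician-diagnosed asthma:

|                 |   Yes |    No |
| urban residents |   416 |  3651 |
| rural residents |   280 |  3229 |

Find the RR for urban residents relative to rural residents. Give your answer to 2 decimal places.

1.28

risk, urban residents = 416/4067 = 0.1023
risk, rural residents = 280/3509 = 0.0798
RR = 0.1023 / 0.0798 = 1.28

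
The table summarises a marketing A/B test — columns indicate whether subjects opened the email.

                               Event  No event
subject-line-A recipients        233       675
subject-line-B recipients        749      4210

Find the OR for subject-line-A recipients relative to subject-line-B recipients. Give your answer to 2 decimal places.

OR = 1.94

odds, subject-line-A recipients = 233/675 = 0.3452
odds, subject-line-B recipients = 749/4210 = 0.1779
OR = 0.3452 / 0.1779 = 1.94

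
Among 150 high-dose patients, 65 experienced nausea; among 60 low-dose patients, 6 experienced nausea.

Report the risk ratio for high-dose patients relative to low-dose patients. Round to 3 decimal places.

risk, high-dose patients = 65/150 = 0.4333
risk, low-dose patients = 6/60 = 0.1000
RR = 0.4333 / 0.1000 = 4.333

RR: 4.333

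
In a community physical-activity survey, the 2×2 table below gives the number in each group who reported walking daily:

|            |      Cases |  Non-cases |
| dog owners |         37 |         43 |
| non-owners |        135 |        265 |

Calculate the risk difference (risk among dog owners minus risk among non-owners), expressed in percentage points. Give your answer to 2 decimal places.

risk, dog owners = 37/80 = 0.4625
risk, non-owners = 135/400 = 0.3375
risk difference = 0.4625 − 0.3375 = 0.1250 → 12.50 percentage points

RD ≈ 12.50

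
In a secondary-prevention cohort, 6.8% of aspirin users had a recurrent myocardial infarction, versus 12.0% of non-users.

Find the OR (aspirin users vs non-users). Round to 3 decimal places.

odds, aspirin users = 0.0680/0.9320 = 0.0730
odds, non-users = 0.1200/0.8800 = 0.1364
OR = 0.0730 / 0.1364 = 0.535

0.535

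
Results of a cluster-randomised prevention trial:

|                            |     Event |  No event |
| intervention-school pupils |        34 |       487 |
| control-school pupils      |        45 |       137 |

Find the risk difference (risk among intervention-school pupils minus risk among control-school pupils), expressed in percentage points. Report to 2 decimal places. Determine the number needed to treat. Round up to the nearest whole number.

RD = -18.20; NNT = 6

risk, intervention-school pupils = 34/521 = 0.0653
risk, control-school pupils = 45/182 = 0.2473
risk difference = 0.0653 − 0.2473 = -0.1820 → -18.20 percentage points
absolute risk difference = 0.181994
1 / 0.181994 = 5.495 → round up → 6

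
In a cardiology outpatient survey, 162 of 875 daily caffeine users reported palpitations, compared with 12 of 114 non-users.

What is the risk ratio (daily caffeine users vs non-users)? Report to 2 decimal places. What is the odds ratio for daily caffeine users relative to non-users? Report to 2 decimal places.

RR = 1.76; OR = 1.93

risk, daily caffeine users = 162/875 = 0.1851
risk, non-users = 12/114 = 0.1053
RR = 0.1851 / 0.1053 = 1.76
OR = (162 × 102) / (713 × 12) = 16524/8556 ≈ 1.93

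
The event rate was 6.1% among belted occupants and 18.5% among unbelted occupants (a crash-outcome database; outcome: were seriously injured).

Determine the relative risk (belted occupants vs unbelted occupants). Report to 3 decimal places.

RR = 0.0610 / 0.1850 = 0.330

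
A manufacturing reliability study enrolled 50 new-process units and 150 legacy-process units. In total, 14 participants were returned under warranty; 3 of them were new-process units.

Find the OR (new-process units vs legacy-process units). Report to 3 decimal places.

0.807

new-process units without the outcome: 50 − 3 = 47
legacy-process units with the outcome: 14 − 3 = 11
legacy-process units without the outcome: 150 − 11 = 139
odds, new-process units = 3/47 = 0.0638
odds, legacy-process units = 11/139 = 0.0791
OR = 0.0638 / 0.0791 = 0.807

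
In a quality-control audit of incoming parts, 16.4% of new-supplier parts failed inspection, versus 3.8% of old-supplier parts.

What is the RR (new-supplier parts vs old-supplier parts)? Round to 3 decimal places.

RR = 0.16400 / 0.03800 = 4.316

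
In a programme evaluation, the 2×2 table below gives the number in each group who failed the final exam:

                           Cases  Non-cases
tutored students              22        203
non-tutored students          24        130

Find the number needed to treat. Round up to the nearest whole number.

NNT: 18

risk, tutored students = 22/225 = 0.097778
risk, non-tutored students = 24/154 = 0.155844
absolute risk difference = 0.058066
1 / 0.058066 = 17.222 → round up → 18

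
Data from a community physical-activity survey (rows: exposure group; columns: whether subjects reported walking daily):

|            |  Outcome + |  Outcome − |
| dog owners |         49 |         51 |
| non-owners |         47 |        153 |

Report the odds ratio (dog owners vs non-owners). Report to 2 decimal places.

OR = (49 × 153) / (51 × 47) = 7497/2397 ≈ 3.13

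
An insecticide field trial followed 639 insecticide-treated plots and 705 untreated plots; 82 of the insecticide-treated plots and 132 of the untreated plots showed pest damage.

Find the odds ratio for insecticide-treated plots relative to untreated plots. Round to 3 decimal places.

OR = (82 × 573) / (557 × 132) = 46986/73524 ≈ 0.639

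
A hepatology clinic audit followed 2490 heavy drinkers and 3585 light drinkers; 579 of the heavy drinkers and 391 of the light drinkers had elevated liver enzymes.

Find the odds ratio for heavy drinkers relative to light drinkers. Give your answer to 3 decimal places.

OR = (579 × 3194) / (1911 × 391) = 1849326/747201 ≈ 2.475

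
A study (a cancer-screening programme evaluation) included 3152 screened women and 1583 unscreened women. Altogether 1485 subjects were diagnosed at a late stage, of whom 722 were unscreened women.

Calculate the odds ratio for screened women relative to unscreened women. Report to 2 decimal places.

0.38

screened women with the outcome: 1485 − 722 = 763
screened women without the outcome: 3152 − 763 = 2389
unscreened women without the outcome: 1583 − 722 = 861
odds, screened women = 763/2389 = 0.3194
odds, unscreened women = 722/861 = 0.8386
OR = 0.3194 / 0.8386 = 0.38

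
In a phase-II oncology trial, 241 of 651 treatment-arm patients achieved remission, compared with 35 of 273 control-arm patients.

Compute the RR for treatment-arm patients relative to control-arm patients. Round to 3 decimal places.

risk, treatment-arm patients = 241/651 = 0.3702
risk, control-arm patients = 35/273 = 0.1282
RR = 0.3702 / 0.1282 = 2.888

2.888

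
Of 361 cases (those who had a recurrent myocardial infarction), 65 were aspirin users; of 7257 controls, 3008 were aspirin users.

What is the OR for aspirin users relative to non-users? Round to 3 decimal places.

0.310

odds, aspirin users = 65/3008 = 0.02161
odds, non-users = 296/4249 = 0.06966
OR = 0.02161 / 0.06966 = 0.310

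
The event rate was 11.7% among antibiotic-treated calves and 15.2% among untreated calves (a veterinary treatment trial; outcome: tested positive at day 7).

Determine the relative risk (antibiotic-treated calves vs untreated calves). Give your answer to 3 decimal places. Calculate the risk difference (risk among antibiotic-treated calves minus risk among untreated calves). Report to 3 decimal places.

RR = 0.770; RD = -0.035

RR = 0.1170 / 0.1520 = 0.770
risk difference = 0.1170 − 0.1520 = -0.035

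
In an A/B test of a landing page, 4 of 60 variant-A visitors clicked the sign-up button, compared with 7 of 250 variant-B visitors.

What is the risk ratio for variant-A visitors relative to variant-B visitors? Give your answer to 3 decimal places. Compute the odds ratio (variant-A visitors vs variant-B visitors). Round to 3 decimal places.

risk, variant-A visitors = 4/60 = 0.06667
risk, variant-B visitors = 7/250 = 0.02800
RR = 0.06667 / 0.02800 = 2.381
OR = (4 × 243) / (56 × 7) = 972/392 ≈ 2.480

RR = 2.381; OR = 2.480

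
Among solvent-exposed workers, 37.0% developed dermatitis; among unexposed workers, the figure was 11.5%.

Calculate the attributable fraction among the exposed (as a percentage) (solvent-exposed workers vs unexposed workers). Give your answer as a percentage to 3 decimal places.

AR% = (0.3700 − 0.1150) / 0.3700 = 0.6892 → 68.919%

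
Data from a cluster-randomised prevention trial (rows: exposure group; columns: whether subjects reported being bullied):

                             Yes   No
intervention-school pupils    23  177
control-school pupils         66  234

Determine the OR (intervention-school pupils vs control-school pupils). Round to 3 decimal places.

OR = (23 × 234) / (177 × 66) = 5382/11682 ≈ 0.461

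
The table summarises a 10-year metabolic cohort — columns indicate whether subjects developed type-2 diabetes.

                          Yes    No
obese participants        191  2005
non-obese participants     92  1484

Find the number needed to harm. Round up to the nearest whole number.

risk, obese participants = 191/2196 = 0.086976
risk, non-obese participants = 92/1576 = 0.058376
absolute risk difference = 0.028601
1 / 0.028601 = 34.964 → round up → 35

35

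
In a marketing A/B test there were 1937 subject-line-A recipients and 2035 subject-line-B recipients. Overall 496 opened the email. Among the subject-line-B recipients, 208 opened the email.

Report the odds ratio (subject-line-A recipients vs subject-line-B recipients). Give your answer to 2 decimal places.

1.53

subject-line-A recipients with the outcome: 496 − 208 = 288
subject-line-A recipients without the outcome: 1937 − 288 = 1649
subject-line-B recipients without the outcome: 2035 − 208 = 1827
OR = (288 × 1827) / (1649 × 208) = 526176/342992 ≈ 1.53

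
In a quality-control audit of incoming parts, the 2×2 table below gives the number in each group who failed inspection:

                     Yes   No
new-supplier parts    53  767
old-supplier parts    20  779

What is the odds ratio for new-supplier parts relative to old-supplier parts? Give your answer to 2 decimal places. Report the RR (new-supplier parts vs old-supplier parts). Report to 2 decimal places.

OR = 2.69; RR = 2.58

odds, new-supplier parts = 53/767 = 0.06910
odds, old-supplier parts = 20/779 = 0.02567
OR = 0.06910 / 0.02567 = 2.69
risk, new-supplier parts = 53/820 = 0.06463
risk, old-supplier parts = 20/799 = 0.02503
RR = 0.06463 / 0.02503 = 2.58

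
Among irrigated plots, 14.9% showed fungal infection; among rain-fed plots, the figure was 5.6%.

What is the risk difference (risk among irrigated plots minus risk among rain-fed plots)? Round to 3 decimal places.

risk difference = 0.1490 − 0.0560 = 0.093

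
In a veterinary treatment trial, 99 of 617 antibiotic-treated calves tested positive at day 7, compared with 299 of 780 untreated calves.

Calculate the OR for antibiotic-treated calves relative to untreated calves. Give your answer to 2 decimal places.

0.31

odds, antibiotic-treated calves = 99/518 = 0.1911
odds, untreated calves = 299/481 = 0.6216
OR = 0.1911 / 0.6216 = 0.31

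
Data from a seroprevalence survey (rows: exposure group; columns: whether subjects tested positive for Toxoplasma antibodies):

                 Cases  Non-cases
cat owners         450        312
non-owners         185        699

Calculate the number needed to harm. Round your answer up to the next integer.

NNH ≈ 3

risk, cat owners = 450/762 = 0.590551
risk, non-owners = 185/884 = 0.209276
absolute risk difference = 0.381275
1 / 0.381275 = 2.623 → round up → 3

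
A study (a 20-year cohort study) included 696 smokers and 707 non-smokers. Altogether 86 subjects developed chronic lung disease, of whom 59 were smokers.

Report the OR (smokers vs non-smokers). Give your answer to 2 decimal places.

smokers without the outcome: 696 − 59 = 637
non-smokers with the outcome: 86 − 59 = 27
non-smokers without the outcome: 707 − 27 = 680
OR = (59 × 680) / (637 × 27) = 40120/17199 ≈ 2.33

OR ≈ 2.33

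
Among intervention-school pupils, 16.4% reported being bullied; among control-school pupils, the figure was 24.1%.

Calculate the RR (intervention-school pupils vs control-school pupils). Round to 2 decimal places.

RR = 0.1640 / 0.2410 = 0.68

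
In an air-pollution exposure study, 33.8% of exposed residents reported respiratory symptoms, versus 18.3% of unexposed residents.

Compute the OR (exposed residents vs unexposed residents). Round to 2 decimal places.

OR ≈ 2.28

odds, exposed residents = 0.3380/0.6620 = 0.5106
odds, unexposed residents = 0.1830/0.8170 = 0.2240
OR = 0.5106 / 0.2240 = 2.28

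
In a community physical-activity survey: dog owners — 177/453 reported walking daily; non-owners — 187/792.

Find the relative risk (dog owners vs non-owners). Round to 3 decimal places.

risk, dog owners = 177/453 = 0.3907
risk, non-owners = 187/792 = 0.2361
RR = 0.3907 / 0.2361 = 1.655

RR = 1.655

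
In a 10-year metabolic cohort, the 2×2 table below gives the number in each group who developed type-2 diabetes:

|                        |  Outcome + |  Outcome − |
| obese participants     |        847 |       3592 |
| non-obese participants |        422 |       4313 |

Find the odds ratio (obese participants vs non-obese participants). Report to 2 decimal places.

2.41

odds, obese participants = 847/3592 = 0.2358
odds, non-obese participants = 422/4313 = 0.0978
OR = 0.2358 / 0.0978 = 2.41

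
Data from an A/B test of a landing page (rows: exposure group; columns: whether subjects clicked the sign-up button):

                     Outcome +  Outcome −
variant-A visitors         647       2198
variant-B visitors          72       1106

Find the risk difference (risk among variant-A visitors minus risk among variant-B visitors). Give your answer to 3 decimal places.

risk, variant-A visitors = 647/2845 = 0.2274
risk, variant-B visitors = 72/1178 = 0.0611
risk difference = 0.2274 − 0.0611 = 0.166

0.166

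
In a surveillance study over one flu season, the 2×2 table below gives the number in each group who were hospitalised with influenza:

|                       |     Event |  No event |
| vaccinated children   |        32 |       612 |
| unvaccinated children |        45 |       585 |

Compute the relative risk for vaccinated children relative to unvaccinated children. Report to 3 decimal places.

risk, vaccinated children = 32/644 = 0.04969
risk, unvaccinated children = 45/630 = 0.07143
RR = 0.04969 / 0.07143 = 0.696

RR ≈ 0.696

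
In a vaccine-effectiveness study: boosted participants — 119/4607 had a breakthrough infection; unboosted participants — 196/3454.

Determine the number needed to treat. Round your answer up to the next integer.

33

risk, boosted participants = 119/4607 = 0.025830
risk, unboosted participants = 196/3454 = 0.056746
absolute risk difference = 0.030916
1 / 0.030916 = 32.346 → round up → 33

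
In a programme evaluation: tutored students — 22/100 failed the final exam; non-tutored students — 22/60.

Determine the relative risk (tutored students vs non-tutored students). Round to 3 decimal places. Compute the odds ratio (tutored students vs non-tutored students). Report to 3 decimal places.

RR = 0.600; OR = 0.487

risk, tutored students = 22/100 = 0.2200
risk, non-tutored students = 22/60 = 0.3667
RR = 0.2200 / 0.3667 = 0.600
odds, tutored students = 22/78 = 0.2821
odds, non-tutored students = 22/38 = 0.5789
OR = 0.2821 / 0.5789 = 0.487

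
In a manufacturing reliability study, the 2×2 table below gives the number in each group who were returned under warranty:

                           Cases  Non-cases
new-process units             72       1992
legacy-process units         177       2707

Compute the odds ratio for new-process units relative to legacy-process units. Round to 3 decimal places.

OR = (72 × 2707) / (1992 × 177) = 194904/352584 ≈ 0.553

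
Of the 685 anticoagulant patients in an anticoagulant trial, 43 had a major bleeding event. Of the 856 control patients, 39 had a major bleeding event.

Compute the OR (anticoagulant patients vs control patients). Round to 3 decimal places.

OR = (43 × 817) / (642 × 39) = 35131/25038 ≈ 1.403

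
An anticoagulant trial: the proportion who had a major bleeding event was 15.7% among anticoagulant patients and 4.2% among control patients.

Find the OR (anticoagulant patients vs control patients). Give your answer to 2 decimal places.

odds, anticoagulant patients = 0.15700/0.84300 = 0.18624
odds, control patients = 0.04200/0.95800 = 0.04384
OR = 0.18624 / 0.04384 = 4.25

OR = 4.25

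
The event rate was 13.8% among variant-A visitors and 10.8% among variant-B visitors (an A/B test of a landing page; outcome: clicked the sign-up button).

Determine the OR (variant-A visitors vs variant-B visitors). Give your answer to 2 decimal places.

1.32

odds, variant-A visitors = 0.1380/0.8620 = 0.1601
odds, variant-B visitors = 0.1080/0.8920 = 0.1211
OR = 0.1601 / 0.1211 = 1.32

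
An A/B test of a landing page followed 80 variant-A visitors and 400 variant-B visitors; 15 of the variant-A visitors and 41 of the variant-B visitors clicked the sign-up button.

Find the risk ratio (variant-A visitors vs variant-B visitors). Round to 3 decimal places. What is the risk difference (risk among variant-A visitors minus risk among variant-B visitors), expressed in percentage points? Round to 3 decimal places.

risk, variant-A visitors = 15/80 = 0.1875
risk, variant-B visitors = 41/400 = 0.1025
RR = 0.1875 / 0.1025 = 1.829
risk difference = 0.1875 − 0.1025 = 0.0850 → 8.500 percentage points

RR = 1.829; RD = 8.500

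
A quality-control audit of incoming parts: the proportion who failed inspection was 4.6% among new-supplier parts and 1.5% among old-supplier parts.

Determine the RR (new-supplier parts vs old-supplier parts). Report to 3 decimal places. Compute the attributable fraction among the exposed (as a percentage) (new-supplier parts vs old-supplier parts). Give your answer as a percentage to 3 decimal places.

RR = 3.067; AR% = 67.391%

RR = 0.04600 / 0.01500 = 3.067
AR% = (0.04600 − 0.01500) / 0.04600 = 0.6739 → 67.391%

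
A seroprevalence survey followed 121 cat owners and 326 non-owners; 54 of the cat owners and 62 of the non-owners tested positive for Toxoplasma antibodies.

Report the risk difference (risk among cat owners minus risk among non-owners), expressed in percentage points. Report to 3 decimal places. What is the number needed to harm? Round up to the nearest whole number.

RD = 25.610; NNH = 4

risk, cat owners = 54/121 = 0.4463
risk, non-owners = 62/326 = 0.1902
risk difference = 0.4463 − 0.1902 = 0.2561 → 25.610 percentage points
absolute risk difference = 0.256097
1 / 0.256097 = 3.905 → round up → 4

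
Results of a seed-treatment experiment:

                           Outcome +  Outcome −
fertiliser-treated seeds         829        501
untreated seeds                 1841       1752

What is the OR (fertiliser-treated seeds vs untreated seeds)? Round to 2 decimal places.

OR: 1.57

odds, fertiliser-treated seeds = 829/501 = 1.6547
odds, untreated seeds = 1841/1752 = 1.0508
OR = 1.6547 / 1.0508 = 1.57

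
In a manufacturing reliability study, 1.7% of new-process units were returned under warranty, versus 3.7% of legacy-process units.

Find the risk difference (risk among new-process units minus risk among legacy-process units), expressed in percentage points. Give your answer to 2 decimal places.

risk difference = 0.01700 − 0.03700 = -0.02000 → -2.00 percentage points

RD ≈ -2.00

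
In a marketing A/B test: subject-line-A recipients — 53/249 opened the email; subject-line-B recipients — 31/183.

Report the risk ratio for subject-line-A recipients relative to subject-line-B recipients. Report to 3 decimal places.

RR = 1.257

risk, subject-line-A recipients = 53/249 = 0.2129
risk, subject-line-B recipients = 31/183 = 0.1694
RR = 0.2129 / 0.1694 = 1.257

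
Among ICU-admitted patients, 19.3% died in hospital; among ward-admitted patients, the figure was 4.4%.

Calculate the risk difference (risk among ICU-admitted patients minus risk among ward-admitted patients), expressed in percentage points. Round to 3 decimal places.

risk difference = 0.19300 − 0.04400 = 0.14900 → 14.900 percentage points

RD = 14.900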